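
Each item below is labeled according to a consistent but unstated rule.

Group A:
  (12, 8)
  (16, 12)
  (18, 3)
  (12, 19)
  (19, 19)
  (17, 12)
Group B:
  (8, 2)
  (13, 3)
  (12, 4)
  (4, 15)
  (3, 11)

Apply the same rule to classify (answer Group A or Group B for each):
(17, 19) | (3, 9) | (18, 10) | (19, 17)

Group A, Group B, Group A, Group A

All 'Group A' examples share one property — sum ≥ 20 — and every 'Group B' example lacks it.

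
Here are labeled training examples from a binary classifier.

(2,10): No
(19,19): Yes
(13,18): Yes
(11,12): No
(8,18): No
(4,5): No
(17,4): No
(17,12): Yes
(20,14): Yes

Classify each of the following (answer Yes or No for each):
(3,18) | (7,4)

No, No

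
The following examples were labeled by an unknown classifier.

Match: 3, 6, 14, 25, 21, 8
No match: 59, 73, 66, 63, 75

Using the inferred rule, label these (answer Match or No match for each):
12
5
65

One predicate separates the groups cleanly: at most 25.
12 — 12 ≤ 25, hence Match. 5 — 5 ≤ 25, hence Match. 65 — 65 > 25, hence No match.

Match, Match, No match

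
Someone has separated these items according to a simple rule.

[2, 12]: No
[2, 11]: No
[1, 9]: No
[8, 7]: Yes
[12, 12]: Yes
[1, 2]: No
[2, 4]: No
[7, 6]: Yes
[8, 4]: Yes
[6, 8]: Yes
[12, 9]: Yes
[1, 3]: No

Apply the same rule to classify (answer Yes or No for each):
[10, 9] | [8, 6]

The rule appears to be: first ≥ 3.
[10, 9]: first 10, meets the rule → Yes. [8, 6]: first 8, meets the rule → Yes.

Yes, Yes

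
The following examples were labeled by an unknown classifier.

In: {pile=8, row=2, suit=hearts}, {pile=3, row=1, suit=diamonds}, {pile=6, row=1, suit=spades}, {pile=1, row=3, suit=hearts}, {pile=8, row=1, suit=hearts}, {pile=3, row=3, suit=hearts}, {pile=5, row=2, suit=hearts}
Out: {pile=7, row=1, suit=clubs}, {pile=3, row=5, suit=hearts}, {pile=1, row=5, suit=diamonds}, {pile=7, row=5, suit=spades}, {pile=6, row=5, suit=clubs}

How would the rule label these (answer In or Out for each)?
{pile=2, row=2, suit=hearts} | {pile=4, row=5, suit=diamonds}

In, Out

The distinguishing property — row ≤ 3 AND pile ≠ 7 — holds for all the 'In' cases and none of the 'Out' cases.
{pile=2, row=2, suit=hearts}: In (row = 2, pile = 2).
{pile=4, row=5, suit=diamonds}: Out (row = 5, pile = 4).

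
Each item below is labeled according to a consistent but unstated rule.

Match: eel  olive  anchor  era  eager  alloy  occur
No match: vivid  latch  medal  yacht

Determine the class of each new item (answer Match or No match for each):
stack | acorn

Looking at the examples, the only property every 'Match' case has and every 'No match' case lacks is: starts with a vowel.

No match, Match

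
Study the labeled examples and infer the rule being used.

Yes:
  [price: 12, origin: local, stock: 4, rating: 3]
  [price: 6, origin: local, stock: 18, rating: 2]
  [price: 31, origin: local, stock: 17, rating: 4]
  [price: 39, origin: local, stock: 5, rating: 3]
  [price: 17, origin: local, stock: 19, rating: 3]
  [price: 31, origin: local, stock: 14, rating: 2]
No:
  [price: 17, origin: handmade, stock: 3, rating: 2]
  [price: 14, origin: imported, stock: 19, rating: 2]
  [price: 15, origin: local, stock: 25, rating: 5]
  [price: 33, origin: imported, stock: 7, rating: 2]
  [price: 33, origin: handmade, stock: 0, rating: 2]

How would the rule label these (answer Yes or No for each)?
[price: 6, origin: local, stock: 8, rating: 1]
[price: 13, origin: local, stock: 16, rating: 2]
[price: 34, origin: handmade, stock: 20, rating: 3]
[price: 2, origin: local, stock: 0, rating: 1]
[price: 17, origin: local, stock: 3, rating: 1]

Yes, Yes, No, Yes, Yes

The classifier is using: origin is local AND rating ≤ 4.
[price: 6, origin: local, stock: 8, rating: 1] → origin is local, rating = 1 → Yes. [price: 13, origin: local, stock: 16, rating: 2] → origin is local, rating = 2 → Yes. [price: 34, origin: handmade, stock: 20, rating: 3] → origin is handmade, rating = 3 → No. [price: 2, origin: local, stock: 0, rating: 1] → origin is local, rating = 1 → Yes. [price: 17, origin: local, stock: 3, rating: 1] → origin is local, rating = 1 → Yes.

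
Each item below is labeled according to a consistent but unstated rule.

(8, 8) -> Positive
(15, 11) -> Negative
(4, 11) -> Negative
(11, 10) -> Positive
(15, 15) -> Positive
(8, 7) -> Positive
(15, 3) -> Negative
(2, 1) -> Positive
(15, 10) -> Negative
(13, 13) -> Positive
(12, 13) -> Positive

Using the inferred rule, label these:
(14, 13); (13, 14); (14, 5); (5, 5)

The distinguishing property — |first − second| ≤ 1 — holds for all the 'Positive' cases and none of the 'Negative' cases.
(14, 13) — |14−13| = 1, hence Positive. (13, 14) — |13−14| = 1, hence Positive. (14, 5) — |14−5| = 9, hence Negative. (5, 5) — |5−5| = 0, hence Positive.

Positive, Positive, Negative, Positive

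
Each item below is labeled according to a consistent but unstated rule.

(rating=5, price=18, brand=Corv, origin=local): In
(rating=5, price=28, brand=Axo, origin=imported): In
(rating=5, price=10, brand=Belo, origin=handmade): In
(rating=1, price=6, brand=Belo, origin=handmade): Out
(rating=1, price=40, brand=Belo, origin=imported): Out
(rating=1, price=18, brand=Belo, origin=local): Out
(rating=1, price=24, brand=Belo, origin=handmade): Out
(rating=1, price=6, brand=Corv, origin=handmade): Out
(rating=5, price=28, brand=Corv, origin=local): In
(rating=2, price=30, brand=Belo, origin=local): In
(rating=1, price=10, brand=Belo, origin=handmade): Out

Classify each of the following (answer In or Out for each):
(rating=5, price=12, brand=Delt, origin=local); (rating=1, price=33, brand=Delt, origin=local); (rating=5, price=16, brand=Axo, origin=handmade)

The pattern is that an item is 'In' exactly when: rating ≥ 2.
In: (rating=5, price=12, brand=Delt, origin=local), since rating = 5. Out: (rating=1, price=33, brand=Delt, origin=local), since rating = 1. In: (rating=5, price=16, brand=Axo, origin=handmade), since rating = 5.

In, Out, In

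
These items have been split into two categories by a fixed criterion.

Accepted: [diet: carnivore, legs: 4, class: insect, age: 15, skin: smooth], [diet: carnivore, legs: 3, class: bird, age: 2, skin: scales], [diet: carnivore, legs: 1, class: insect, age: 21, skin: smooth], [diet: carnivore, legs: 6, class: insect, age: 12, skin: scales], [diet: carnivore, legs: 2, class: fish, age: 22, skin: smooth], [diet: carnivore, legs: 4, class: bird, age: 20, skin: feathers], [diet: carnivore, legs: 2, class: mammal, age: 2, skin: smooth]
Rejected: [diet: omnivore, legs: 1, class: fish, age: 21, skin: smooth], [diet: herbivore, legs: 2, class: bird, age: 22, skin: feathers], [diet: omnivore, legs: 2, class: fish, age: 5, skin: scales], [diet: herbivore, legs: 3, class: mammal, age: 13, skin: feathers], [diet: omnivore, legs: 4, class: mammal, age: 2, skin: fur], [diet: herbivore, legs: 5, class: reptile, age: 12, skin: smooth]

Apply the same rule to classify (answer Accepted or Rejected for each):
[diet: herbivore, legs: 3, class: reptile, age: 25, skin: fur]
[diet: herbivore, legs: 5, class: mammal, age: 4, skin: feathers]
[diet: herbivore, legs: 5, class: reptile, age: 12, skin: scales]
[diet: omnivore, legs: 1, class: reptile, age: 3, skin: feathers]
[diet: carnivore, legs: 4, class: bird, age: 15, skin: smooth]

Rejected, Rejected, Rejected, Rejected, Accepted

One predicate separates the groups cleanly: diet is carnivore.
[diet: herbivore, legs: 3, class: reptile, age: 25, skin: fur]: diet is herbivore, does not pass → Rejected. [diet: herbivore, legs: 5, class: mammal, age: 4, skin: feathers]: diet is herbivore, does not pass → Rejected. [diet: herbivore, legs: 5, class: reptile, age: 12, skin: scales]: diet is herbivore, does not pass → Rejected. [diet: omnivore, legs: 1, class: reptile, age: 3, skin: feathers]: diet is omnivore, does not pass → Rejected. [diet: carnivore, legs: 4, class: bird, age: 15, skin: smooth]: diet is carnivore, has this property → Accepted.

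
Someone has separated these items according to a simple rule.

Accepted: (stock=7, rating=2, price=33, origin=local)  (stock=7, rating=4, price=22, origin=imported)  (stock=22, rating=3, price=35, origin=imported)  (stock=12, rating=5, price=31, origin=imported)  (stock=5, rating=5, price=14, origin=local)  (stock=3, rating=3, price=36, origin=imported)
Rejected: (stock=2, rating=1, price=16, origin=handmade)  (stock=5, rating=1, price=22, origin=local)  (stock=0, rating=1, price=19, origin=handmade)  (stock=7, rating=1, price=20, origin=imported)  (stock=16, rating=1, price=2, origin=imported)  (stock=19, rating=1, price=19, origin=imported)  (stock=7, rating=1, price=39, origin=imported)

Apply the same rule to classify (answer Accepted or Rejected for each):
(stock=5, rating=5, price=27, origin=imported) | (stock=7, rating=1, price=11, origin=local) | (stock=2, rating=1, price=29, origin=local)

Accepted, Rejected, Rejected

One predicate separates the groups cleanly: rating ≥ 2.
(stock=5, rating=5, price=27, origin=imported) — rating = 5, hence Accepted.
(stock=7, rating=1, price=11, origin=local) — rating = 1, hence Rejected.
(stock=2, rating=1, price=29, origin=local) — rating = 1, hence Rejected.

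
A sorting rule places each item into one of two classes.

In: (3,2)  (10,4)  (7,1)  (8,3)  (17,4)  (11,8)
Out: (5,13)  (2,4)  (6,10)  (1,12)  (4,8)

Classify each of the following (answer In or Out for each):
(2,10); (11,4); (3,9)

Out, In, Out

One predicate separates the groups cleanly: first > second.
(2,10) → 2 < 10 → Out.
(11,4) → 11 > 4 → In.
(3,9) → 3 < 9 → Out.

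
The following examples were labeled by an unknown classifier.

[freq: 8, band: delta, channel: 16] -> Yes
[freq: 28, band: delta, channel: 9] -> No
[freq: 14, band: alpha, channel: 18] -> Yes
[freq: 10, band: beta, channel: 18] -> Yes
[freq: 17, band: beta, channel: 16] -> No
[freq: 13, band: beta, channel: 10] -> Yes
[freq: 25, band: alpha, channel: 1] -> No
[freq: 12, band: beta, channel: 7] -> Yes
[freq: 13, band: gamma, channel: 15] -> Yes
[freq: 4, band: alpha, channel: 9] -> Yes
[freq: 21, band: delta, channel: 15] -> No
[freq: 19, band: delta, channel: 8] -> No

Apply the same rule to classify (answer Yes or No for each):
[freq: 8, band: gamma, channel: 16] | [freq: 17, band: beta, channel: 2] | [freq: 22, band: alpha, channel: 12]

The distinguishing property — freq ≤ 14 — holds for all the 'Yes' cases and none of the 'No' cases.
[freq: 8, band: gamma, channel: 16] — freq = 8, hence Yes.
[freq: 17, band: beta, channel: 2] — freq = 17, hence No.
[freq: 22, band: alpha, channel: 12] — freq = 22, hence No.

Yes, No, No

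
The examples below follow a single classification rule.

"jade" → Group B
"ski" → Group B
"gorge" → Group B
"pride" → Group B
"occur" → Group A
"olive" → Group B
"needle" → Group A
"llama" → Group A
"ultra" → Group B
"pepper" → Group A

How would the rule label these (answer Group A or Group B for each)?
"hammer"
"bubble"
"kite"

Rule: has a double letter. This holds for each 'Group A' example and fails for each 'Group B' one.
"hammer": 'mm' doubled, fits → Group A.
"bubble": 'bb' doubled, fits → Group A.
"kite": no doubled letter, does not fit → Group B.

Group A, Group A, Group B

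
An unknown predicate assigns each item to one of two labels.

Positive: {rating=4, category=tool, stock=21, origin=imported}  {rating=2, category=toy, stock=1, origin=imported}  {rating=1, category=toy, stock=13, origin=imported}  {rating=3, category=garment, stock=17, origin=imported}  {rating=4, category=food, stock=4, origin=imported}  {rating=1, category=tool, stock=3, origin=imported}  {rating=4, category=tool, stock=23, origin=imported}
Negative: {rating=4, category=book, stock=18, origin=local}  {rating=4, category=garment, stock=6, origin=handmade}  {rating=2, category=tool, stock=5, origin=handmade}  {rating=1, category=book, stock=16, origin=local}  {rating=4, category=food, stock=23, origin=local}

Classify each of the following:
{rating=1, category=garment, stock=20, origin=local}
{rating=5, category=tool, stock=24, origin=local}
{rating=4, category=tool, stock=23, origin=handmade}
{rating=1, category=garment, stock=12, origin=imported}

Negative, Negative, Negative, Positive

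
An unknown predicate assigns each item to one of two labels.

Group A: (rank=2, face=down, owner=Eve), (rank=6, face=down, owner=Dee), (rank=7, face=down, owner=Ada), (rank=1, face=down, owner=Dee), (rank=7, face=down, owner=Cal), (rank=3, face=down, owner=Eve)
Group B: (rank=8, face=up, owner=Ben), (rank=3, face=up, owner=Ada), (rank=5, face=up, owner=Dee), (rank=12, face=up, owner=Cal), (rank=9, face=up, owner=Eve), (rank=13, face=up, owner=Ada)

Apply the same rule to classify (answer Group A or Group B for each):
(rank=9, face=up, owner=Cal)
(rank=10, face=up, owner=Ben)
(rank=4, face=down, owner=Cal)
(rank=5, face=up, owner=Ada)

Group B, Group B, Group A, Group B

The simplest hypothesis consistent with all the labels is: face is down.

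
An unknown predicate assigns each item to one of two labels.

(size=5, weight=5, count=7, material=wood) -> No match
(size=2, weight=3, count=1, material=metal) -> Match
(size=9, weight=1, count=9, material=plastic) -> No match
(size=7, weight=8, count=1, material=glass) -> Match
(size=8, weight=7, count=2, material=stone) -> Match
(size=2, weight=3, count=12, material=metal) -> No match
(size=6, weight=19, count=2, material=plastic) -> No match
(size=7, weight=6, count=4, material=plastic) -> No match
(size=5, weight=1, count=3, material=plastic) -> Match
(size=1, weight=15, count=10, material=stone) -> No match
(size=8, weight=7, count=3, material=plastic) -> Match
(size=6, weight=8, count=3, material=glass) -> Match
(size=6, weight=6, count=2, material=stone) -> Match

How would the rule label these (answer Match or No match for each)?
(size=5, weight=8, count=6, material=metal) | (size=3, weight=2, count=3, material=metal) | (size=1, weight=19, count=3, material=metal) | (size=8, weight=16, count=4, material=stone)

The simplest hypothesis consistent with all the labels is: weight ≤ 8 AND count ≤ 3.
No match: (size=5, weight=8, count=6, material=metal), since weight = 8, count = 6.
Match: (size=3, weight=2, count=3, material=metal), since weight = 2, count = 3.
No match: (size=1, weight=19, count=3, material=metal), since weight = 19, count = 3.
No match: (size=8, weight=16, count=4, material=stone), since weight = 16, count = 4.

No match, Match, No match, No match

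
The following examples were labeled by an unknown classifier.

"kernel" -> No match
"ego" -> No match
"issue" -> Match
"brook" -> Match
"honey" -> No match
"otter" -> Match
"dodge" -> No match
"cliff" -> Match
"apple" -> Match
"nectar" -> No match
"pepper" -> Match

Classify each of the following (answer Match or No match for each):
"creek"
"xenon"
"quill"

The pattern is that an item is 'Match' exactly when: has a double letter.
Match: "creek", since 'ee' doubled.
No match: "xenon", since no doubled letter.
Match: "quill", since 'll' doubled.

Match, No match, Match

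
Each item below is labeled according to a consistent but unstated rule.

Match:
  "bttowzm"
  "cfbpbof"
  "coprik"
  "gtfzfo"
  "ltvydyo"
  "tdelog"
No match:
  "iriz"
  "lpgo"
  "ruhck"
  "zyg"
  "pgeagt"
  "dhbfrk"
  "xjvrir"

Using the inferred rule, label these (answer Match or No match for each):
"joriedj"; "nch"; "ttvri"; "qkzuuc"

One predicate separates the groups cleanly: length ≥ 5 AND contains 'o'.
"joriedj" → length 7, has 'o' → Match.
"nch" → length 3, no 'o' → No match.
"ttvri" → length 5, no 'o' → No match.
"qkzuuc" → length 6, no 'o' → No match.

Match, No match, No match, No match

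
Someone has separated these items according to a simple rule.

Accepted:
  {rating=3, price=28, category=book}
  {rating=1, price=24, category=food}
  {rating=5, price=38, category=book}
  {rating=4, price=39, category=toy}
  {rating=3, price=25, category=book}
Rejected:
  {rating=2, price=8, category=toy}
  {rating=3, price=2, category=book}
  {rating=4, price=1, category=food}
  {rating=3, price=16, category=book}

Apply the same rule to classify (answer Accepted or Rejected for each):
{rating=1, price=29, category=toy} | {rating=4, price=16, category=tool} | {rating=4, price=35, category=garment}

Accepted, Rejected, Accepted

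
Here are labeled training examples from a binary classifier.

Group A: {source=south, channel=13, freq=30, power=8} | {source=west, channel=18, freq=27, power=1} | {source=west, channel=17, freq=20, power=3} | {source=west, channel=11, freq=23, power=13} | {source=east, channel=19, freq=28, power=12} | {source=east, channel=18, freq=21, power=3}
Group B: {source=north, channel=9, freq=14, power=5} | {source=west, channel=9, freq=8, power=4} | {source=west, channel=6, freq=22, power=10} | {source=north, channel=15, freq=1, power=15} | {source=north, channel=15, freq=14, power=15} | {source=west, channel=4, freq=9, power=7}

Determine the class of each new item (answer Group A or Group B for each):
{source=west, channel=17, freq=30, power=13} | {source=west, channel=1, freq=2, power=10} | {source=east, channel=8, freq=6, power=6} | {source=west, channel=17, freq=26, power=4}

Group A, Group B, Group B, Group A

The common property of the 'Group A' items is: freq ≥ 20 AND channel ≥ 9. No 'Group B' item has it.
{source=west, channel=17, freq=30, power=13} — freq = 30, channel = 17, hence Group A. {source=west, channel=1, freq=2, power=10} — freq = 2, channel = 1, hence Group B. {source=east, channel=8, freq=6, power=6} — freq = 6, channel = 8, hence Group B. {source=west, channel=17, freq=26, power=4} — freq = 26, channel = 17, hence Group A.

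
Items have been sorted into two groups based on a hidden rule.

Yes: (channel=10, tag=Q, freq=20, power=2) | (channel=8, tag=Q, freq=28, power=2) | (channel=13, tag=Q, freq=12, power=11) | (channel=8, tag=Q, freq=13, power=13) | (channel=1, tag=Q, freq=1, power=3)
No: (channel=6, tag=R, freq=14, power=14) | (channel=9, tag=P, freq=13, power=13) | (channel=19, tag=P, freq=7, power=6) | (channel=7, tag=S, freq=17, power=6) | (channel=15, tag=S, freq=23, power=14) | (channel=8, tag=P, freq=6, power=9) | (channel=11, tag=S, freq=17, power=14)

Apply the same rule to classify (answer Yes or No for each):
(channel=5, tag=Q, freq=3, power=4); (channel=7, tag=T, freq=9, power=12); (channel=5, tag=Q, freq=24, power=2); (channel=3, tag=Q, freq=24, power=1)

Rule: tag is Q. This holds for each 'Yes' example and fails for each 'No' one.
(channel=5, tag=Q, freq=3, power=4): tag is Q — passes, so Yes. (channel=7, tag=T, freq=9, power=12): tag is T — lacks this property, so No. (channel=5, tag=Q, freq=24, power=2): tag is Q — passes, so Yes. (channel=3, tag=Q, freq=24, power=1): tag is Q — passes, so Yes.

Yes, No, Yes, Yes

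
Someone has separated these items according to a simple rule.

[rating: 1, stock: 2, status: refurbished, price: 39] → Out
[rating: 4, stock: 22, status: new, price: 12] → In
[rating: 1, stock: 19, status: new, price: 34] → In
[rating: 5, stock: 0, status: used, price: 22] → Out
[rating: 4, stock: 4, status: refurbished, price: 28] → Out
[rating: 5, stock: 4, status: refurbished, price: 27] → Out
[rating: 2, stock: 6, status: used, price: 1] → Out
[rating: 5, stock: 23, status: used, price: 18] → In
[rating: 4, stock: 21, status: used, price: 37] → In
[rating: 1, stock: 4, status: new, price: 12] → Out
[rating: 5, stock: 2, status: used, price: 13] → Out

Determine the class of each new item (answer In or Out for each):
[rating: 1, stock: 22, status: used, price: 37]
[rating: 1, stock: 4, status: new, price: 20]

In, Out

'In' ⟺ stock ≥ 19.
[rating: 1, stock: 22, status: used, price: 37] — stock = 22, hence In.
[rating: 1, stock: 4, status: new, price: 20] — stock = 4, hence Out.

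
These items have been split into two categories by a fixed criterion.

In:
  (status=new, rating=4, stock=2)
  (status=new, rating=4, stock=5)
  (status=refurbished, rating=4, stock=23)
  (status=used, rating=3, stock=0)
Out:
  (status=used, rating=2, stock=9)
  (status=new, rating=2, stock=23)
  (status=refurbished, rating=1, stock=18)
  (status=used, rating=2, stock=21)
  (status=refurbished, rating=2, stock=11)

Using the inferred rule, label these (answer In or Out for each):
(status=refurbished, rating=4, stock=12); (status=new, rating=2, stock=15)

The common property of the 'In' items is: rating ≥ 3. No 'Out' item has it.
(status=refurbished, rating=4, stock=12): rating = 4, matches → In. (status=new, rating=2, stock=15): rating = 2, fails the rule → Out.

In, Out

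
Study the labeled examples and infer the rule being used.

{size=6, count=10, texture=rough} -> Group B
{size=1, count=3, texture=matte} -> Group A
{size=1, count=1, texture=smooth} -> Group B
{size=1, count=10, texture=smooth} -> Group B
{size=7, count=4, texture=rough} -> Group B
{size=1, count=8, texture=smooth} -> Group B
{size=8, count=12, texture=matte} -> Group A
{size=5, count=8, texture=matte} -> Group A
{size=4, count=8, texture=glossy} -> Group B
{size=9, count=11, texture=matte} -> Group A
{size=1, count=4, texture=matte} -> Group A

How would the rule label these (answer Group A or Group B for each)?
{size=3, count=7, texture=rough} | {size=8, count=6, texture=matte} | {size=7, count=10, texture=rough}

Group B, Group A, Group B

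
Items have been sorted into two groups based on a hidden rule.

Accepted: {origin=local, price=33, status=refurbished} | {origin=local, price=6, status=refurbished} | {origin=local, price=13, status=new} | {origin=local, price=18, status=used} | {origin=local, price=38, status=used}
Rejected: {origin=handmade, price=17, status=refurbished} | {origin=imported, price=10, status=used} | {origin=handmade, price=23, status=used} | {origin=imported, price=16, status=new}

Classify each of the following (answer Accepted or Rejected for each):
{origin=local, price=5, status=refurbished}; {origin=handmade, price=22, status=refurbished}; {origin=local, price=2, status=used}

Accepted, Rejected, Accepted

The rule appears to be: origin is local.
{origin=local, price=5, status=refurbished}: Accepted (origin is local). {origin=handmade, price=22, status=refurbished}: Rejected (origin is handmade). {origin=local, price=2, status=used}: Accepted (origin is local).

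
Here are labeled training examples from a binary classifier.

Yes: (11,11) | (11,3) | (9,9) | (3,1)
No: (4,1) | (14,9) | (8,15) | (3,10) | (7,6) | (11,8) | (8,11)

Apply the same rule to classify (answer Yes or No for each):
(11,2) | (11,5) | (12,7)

No, Yes, No

Every 'Yes' example satisfies: sum is even. None of the 'No' examples do.
(11,2) → 11+2 = 13 → No.
(11,5) → 11+5 = 16 → Yes.
(12,7) → 12+7 = 19 → No.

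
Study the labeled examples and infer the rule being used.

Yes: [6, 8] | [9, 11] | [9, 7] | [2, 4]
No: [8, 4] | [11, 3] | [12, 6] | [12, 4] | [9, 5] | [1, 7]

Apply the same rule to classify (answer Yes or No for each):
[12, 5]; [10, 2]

No, No

Every 'Yes' example satisfies: |first − second| ≤ 2. None of the 'No' examples do.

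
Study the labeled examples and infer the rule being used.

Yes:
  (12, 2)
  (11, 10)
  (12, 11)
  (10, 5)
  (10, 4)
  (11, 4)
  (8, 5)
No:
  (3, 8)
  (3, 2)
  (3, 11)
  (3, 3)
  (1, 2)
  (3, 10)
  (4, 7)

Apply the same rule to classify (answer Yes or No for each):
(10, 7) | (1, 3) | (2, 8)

One predicate separates the groups cleanly: first ≥ 5.
(10, 7) → first 10 → Yes. (1, 3) → first 1 → No. (2, 8) → first 2 → No.

Yes, No, No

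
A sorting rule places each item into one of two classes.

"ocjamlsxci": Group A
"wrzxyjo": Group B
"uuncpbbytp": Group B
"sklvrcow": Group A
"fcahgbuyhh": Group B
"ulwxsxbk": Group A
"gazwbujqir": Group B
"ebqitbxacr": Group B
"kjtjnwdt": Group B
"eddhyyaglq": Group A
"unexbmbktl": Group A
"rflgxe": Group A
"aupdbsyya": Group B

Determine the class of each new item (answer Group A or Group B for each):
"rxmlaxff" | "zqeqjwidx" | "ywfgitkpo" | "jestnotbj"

Group A, Group B, Group B, Group B

The distinguishing property — contains 'l' — holds for all the 'Group A' cases and none of the 'Group B' cases.
"rxmlaxff": Group A (has 'l').
"zqeqjwidx": Group B (no 'l').
"ywfgitkpo": Group B (no 'l').
"jestnotbj": Group B (no 'l').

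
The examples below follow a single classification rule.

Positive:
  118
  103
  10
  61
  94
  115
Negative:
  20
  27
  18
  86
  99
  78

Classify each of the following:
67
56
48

Positive, Negative, Negative

The simplest hypothesis consistent with all the labels is: ≡ 1 (mod 3).
Positive: 67, since 67 mod 3 = 1. Negative: 56, since 56 mod 3 = 2. Negative: 48, since 48 mod 3 = 0.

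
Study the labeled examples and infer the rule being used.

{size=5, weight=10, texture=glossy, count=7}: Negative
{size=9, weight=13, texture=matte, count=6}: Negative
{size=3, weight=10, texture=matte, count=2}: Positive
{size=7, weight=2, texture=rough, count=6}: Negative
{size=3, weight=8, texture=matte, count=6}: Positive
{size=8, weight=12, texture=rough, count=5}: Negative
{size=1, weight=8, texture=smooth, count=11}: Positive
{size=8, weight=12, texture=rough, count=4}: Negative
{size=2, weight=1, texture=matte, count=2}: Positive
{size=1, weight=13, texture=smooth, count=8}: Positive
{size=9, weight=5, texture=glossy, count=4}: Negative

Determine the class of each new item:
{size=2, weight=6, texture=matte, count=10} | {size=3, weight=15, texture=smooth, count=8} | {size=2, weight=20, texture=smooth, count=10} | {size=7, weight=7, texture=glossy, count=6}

Positive, Positive, Positive, Negative

The distinguishing property — size ≤ 3 — holds for all the 'Positive' cases and none of the 'Negative' cases.
{size=2, weight=6, texture=matte, count=10}: size = 2 — fits, so Positive.
{size=3, weight=15, texture=smooth, count=8}: size = 3 — fits, so Positive.
{size=2, weight=20, texture=smooth, count=10}: size = 2 — fits, so Positive.
{size=7, weight=7, texture=glossy, count=6}: size = 7 — does not fit, so Negative.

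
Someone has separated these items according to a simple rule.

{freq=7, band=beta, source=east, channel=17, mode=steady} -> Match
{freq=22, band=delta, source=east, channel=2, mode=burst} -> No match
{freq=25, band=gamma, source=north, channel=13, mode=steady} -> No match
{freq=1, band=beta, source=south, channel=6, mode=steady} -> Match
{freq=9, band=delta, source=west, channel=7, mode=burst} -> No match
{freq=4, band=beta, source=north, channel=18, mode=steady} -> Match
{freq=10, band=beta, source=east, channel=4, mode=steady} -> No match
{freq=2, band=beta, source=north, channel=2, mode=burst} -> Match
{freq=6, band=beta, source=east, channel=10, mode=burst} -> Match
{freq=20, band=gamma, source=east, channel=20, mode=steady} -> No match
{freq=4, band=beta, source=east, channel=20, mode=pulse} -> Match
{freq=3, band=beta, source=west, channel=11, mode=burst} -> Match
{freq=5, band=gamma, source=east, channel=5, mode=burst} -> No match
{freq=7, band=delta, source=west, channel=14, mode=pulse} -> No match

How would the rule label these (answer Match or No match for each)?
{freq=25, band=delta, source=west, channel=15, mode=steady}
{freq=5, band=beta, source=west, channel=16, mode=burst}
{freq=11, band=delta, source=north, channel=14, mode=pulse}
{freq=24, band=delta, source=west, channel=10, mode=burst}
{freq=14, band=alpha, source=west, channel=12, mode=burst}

No match, Match, No match, No match, No match

One predicate separates the groups cleanly: band is beta AND freq ≤ 7.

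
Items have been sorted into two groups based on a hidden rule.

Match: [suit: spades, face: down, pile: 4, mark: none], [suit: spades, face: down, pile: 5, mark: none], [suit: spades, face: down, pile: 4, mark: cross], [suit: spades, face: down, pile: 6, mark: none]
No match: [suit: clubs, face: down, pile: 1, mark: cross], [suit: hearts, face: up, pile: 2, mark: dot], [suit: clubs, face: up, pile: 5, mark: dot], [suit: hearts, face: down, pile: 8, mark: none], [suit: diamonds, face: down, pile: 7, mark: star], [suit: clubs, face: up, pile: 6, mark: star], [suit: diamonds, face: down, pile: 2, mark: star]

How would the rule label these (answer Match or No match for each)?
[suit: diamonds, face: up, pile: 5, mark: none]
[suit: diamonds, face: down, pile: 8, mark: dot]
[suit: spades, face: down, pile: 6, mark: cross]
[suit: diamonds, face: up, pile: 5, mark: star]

No match, No match, Match, No match

The simplest hypothesis consistent with all the labels is: suit is spades.
No match: [suit: diamonds, face: up, pile: 5, mark: none], since suit is diamonds. No match: [suit: diamonds, face: down, pile: 8, mark: dot], since suit is diamonds. Match: [suit: spades, face: down, pile: 6, mark: cross], since suit is spades. No match: [suit: diamonds, face: up, pile: 5, mark: star], since suit is diamonds.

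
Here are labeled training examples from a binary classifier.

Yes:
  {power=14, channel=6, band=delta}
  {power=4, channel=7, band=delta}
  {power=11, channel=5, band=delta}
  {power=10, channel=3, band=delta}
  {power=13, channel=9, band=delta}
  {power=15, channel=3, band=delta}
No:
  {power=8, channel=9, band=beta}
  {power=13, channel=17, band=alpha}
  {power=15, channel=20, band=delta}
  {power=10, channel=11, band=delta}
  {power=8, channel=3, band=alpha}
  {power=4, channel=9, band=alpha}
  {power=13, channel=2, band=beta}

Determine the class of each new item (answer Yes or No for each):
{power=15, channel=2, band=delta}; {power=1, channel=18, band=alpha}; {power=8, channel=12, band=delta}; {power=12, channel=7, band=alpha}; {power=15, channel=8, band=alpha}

The classifier is using: band is delta AND channel ≤ 9.
{power=15, channel=2, band=delta}: band is delta, channel = 2, matches → Yes.
{power=1, channel=18, band=alpha}: band is alpha, channel = 18, lacks this property → No.
{power=8, channel=12, band=delta}: band is delta, channel = 12, lacks this property → No.
{power=12, channel=7, band=alpha}: band is alpha, channel = 7, lacks this property → No.
{power=15, channel=8, band=alpha}: band is alpha, channel = 8, lacks this property → No.

Yes, No, No, No, No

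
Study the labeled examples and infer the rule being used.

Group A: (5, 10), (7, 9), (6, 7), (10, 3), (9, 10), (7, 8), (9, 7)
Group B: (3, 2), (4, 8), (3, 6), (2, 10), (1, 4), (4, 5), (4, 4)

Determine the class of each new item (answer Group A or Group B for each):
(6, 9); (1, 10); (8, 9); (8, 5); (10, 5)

Group A, Group B, Group A, Group A, Group A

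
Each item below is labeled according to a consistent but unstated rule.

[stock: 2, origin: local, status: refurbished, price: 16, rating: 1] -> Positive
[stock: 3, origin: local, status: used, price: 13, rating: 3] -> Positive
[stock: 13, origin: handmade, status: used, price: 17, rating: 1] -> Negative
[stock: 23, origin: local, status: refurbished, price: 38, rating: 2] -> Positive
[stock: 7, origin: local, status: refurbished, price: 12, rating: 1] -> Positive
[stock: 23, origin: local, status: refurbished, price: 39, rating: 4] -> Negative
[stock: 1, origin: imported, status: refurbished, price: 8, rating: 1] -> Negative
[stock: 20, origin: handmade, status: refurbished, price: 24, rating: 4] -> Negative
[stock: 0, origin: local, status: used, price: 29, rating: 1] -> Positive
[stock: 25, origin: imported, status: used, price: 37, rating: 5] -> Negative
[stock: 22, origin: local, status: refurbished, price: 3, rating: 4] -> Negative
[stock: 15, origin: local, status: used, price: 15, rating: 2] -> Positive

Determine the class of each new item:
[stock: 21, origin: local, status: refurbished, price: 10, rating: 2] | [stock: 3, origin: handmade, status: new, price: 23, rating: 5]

A rule that fits every label: origin is local AND rating ≤ 3 — true of each 'Positive' example, false of each 'Negative' one.

Positive, Negative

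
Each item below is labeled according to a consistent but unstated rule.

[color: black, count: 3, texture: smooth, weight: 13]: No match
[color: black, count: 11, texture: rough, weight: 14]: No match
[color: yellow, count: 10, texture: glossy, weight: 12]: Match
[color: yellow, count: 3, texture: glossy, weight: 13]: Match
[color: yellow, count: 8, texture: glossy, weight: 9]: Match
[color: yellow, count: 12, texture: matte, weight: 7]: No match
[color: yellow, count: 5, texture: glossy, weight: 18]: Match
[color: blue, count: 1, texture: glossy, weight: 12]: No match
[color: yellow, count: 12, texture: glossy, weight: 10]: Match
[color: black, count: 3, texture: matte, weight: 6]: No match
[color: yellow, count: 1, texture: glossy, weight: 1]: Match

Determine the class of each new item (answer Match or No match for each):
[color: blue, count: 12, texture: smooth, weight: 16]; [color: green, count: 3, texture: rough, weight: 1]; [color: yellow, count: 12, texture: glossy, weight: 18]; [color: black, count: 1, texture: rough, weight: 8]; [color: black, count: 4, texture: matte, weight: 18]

Every 'Match' example satisfies: texture is glossy AND color is yellow. None of the 'No match' examples do.
[color: blue, count: 12, texture: smooth, weight: 16] → texture is smooth, color is blue → No match. [color: green, count: 3, texture: rough, weight: 1] → texture is rough, color is green → No match. [color: yellow, count: 12, texture: glossy, weight: 18] → texture is glossy, color is yellow → Match. [color: black, count: 1, texture: rough, weight: 8] → texture is rough, color is black → No match. [color: black, count: 4, texture: matte, weight: 18] → texture is matte, color is black → No match.

No match, No match, Match, No match, No match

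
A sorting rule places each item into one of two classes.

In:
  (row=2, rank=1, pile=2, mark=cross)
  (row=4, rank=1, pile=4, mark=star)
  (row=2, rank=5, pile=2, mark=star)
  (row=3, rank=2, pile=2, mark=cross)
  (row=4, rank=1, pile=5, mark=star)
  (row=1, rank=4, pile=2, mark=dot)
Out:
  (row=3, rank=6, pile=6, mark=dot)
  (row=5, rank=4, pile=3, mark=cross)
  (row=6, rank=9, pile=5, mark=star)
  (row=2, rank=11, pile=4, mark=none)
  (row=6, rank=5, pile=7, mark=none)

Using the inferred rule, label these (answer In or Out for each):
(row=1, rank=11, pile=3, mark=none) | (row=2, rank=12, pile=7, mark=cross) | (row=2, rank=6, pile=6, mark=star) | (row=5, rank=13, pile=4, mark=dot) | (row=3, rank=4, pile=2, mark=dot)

Out, Out, Out, Out, In

One predicate separates the groups cleanly: row ≤ 4 AND rank ≤ 5.
Out: (row=1, rank=11, pile=3, mark=none), since row = 1, rank = 11. Out: (row=2, rank=12, pile=7, mark=cross), since row = 2, rank = 12. Out: (row=2, rank=6, pile=6, mark=star), since row = 2, rank = 6. Out: (row=5, rank=13, pile=4, mark=dot), since row = 5, rank = 13. In: (row=3, rank=4, pile=2, mark=dot), since row = 3, rank = 4.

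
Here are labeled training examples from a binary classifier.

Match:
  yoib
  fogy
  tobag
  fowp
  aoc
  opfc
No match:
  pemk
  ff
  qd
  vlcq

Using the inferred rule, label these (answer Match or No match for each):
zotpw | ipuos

Match, Match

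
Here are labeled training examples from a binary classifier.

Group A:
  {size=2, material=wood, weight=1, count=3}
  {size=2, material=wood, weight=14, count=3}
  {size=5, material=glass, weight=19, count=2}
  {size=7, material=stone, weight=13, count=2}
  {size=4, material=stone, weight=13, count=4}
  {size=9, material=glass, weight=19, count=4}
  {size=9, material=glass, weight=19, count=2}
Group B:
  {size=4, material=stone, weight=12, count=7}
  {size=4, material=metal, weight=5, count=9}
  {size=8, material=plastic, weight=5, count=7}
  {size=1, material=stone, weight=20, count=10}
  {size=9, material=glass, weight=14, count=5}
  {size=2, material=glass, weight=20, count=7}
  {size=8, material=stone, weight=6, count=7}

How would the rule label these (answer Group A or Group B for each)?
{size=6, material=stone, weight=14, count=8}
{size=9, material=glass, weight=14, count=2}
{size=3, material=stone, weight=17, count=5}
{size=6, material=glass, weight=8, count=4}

'Group A' ⟺ count ≤ 4.

Group B, Group A, Group B, Group A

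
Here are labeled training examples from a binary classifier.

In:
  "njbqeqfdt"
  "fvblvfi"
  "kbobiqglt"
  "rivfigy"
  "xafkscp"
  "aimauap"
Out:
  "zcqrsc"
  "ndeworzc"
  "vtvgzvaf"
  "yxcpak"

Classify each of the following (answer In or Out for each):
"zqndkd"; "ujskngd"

Out, In

Every 'In' example satisfies: odd length. None of the 'Out' examples do.
"zqndkd": Out (length 6).
"ujskngd": In (length 7).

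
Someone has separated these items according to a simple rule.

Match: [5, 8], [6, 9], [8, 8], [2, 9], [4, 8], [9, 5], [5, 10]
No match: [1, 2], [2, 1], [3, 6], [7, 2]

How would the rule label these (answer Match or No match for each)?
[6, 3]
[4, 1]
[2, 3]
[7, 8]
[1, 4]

The pattern is that an item is 'Match' exactly when: sum ≥ 11.
[6, 3] — 6+3 = 9, hence No match.
[4, 1] — 4+1 = 5, hence No match.
[2, 3] — 2+3 = 5, hence No match.
[7, 8] — 7+8 = 15, hence Match.
[1, 4] — 1+4 = 5, hence No match.

No match, No match, No match, Match, No match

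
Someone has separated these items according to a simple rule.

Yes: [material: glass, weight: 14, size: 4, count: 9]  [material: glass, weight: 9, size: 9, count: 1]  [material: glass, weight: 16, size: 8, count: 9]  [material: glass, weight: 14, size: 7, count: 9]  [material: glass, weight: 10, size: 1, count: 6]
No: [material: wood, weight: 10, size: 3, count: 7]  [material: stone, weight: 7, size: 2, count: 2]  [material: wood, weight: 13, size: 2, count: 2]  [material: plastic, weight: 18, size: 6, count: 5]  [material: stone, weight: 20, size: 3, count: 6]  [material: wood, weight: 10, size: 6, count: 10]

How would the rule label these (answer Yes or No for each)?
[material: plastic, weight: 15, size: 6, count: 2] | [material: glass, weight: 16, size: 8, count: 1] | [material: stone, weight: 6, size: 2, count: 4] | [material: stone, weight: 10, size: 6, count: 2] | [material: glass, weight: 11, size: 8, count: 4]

No, Yes, No, No, Yes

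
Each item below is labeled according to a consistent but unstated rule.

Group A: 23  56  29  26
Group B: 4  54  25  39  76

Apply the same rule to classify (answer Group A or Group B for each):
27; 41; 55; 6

Group B, Group A, Group B, Group B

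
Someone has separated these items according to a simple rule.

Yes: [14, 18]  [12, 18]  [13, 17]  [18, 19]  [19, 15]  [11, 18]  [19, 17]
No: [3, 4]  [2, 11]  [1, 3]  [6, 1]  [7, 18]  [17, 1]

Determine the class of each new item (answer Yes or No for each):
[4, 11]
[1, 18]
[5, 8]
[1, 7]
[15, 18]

No, No, No, No, Yes

A rule that fits every label: sum ≥ 29 — true of each 'Yes' example, false of each 'No' one.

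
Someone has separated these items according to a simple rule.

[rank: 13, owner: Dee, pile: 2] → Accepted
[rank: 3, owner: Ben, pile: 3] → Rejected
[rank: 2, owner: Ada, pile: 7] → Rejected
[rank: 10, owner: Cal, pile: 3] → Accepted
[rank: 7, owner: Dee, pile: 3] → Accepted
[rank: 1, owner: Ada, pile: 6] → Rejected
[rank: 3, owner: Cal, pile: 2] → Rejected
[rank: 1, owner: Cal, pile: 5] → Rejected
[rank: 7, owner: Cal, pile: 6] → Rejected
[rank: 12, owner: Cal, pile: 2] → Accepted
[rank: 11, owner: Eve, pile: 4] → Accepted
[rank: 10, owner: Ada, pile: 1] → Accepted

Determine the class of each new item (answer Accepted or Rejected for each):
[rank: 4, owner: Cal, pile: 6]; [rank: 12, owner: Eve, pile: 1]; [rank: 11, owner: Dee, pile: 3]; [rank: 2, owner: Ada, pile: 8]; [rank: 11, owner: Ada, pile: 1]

Every 'Accepted' example satisfies: rank ≥ 7 AND pile ≤ 4. None of the 'Rejected' examples do.
[rank: 4, owner: Cal, pile: 6]: rank = 4, pile = 6, doesn't qualify → Rejected.
[rank: 12, owner: Eve, pile: 1]: rank = 12, pile = 1, checks out → Accepted.
[rank: 11, owner: Dee, pile: 3]: rank = 11, pile = 3, checks out → Accepted.
[rank: 2, owner: Ada, pile: 8]: rank = 2, pile = 8, doesn't qualify → Rejected.
[rank: 11, owner: Ada, pile: 1]: rank = 11, pile = 1, checks out → Accepted.

Rejected, Accepted, Accepted, Rejected, Accepted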